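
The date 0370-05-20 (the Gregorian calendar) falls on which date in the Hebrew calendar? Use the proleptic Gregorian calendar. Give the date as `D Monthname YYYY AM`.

8 Sivan 4130 AM

Julian Day Number of the source date = 1856339.
Converting JDN 1856339 to the Hebrew calendar gives 8 Sivan 4130 AM.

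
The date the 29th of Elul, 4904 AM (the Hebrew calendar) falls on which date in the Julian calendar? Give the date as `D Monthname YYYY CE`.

30 August 1144 CE

Julian Day Number of the source date = 2139146.
Converting JDN 2139146 to the Julian calendar gives 30 August 1144 CE.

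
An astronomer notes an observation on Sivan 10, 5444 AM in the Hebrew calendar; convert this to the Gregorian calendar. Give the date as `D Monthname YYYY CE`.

Both dates share Julian Day Number 2336272; in the Gregorian calendar that is 23 May 1684 CE.

23 May 1684 CE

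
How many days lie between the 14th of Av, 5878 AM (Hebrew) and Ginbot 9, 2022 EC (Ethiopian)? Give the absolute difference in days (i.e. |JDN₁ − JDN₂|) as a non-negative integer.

32218

First date → JDN 2494857; second date → JDN 2462639.
The interval is |2494857 − 2462639| = 32218 days.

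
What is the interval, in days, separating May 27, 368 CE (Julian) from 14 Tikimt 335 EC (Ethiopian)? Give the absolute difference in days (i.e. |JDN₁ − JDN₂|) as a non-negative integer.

JDN of the first date = 1855617.
JDN of the second date = 1846257.
|1846257 − 1855617| = 9360.

9360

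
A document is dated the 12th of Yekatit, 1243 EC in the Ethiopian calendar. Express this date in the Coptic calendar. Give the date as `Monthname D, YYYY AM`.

Meshir 12, 967 AM

Both dates share Julian Day Number 2178022; in the Coptic calendar that is 12 Meshir 967 AM.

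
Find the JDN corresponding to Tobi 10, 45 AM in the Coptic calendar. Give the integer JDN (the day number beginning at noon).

In the proleptic Gregorian calendar the same day is 6 January 329.
JDN 2451545 is 1 January 2000 CE (Gregorian); the target day is −610315 days from there, so JDN = 1841230.

1841230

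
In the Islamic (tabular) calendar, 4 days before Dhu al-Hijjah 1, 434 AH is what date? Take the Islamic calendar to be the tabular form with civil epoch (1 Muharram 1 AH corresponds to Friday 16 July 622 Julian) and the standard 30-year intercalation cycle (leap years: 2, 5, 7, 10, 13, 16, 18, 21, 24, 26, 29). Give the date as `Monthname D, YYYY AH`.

The starting date is JDN 2102206; 2102206 − 4 = 2102202.
JDN 2102202 corresponds to Dhu al-Qa'dah 27, 434 AH.

Dhu al-Qa'dah 27, 434 AH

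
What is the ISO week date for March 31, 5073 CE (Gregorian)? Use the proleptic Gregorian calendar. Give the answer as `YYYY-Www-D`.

5073-W14-1

The weekday is Monday (ISO weekday 1).
That Monday belongs to ISO week 14 of ISO year 5073.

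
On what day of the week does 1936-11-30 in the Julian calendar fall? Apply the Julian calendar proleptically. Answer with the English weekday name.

Sunday

This is JDN 2428516 (13 December 1936 Gregorian).
2428516 ≡ 6 (mod 7); counting from Monday = 0 gives Sunday.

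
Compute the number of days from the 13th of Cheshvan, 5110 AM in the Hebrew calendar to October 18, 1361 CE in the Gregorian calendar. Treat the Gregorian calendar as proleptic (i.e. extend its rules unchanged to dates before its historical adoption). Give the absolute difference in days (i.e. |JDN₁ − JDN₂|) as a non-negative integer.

JDN of the first date = 2214079.
JDN of the second date = 2218446.
|2218446 − 2214079| = 4367.

4367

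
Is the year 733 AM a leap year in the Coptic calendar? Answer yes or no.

no

733 mod 4 = 1; in the Coptic calendar a year is leap when year mod 4 = 3, so it is a common year.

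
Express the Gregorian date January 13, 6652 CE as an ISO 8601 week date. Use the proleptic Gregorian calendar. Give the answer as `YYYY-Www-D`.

6652-W03-2

The weekday is Tuesday (ISO weekday 2).
That Tuesday belongs to ISO week 3 of ISO year 6652.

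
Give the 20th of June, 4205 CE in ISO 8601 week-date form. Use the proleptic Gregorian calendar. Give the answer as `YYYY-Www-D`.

4205-W25-4

The weekday is Thursday (ISO weekday 4).
That Thursday belongs to ISO week 25 of ISO year 4205.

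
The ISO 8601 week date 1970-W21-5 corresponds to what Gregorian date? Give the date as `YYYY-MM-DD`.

ISO week 1 of 1970 is the week containing the first Thursday of 1970.
Week 21, day 5 (Friday) lands on 1970-05-22.

1970-05-22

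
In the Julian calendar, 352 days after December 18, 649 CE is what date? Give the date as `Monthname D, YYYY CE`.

December 5, 650 CE

Counting 352 days forward from JDN 1958457 reaches JDN 1958809, which is December 5, 650 CE.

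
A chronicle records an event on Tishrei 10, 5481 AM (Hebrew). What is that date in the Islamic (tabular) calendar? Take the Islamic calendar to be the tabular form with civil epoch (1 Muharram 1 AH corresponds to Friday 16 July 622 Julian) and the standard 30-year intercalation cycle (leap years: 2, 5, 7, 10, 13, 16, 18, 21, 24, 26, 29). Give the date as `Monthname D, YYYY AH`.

The source date corresponds to 12 October 1720 in the Gregorian calendar (JDN 2349562).
That day falls on 9 Dhu al-Hijjah 1132 AH in the tabular Islamic calendar.

Dhu al-Hijjah 9, 1132 AH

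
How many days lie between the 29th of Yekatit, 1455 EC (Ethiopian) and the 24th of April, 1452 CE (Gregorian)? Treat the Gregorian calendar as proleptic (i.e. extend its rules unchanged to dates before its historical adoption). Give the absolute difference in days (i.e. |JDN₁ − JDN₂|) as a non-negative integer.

JDN of the first date = 2255472.
JDN of the second date = 2251506.
|2251506 − 2255472| = 3966.

3966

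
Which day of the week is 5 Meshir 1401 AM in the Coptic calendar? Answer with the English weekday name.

Equivalently 9 February 1685 Gregorian, JDN 2336534.
Since JDN mod 7 = 4 (0 = Monday), the day is Friday.

Friday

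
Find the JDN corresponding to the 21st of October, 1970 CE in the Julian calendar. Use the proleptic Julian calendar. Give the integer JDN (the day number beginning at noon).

2440894

Equivalently 3 November 1970 (Gregorian).
JDN 2400001 is 17 November 1858 CE (Gregorian), MJD 0; the target day is +40893 days from there, so JDN = 2440894.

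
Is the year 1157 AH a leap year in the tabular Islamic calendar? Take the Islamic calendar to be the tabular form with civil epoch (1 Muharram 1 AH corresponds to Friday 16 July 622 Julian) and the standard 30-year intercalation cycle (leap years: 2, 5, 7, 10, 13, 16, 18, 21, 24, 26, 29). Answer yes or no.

no

Year 1157 AH is year 17 of its 30-year cycle; leap positions are 2, 5, 7, 10, 13, 16, 18, 21, 24, 26, 29, so it is a common year (354 days).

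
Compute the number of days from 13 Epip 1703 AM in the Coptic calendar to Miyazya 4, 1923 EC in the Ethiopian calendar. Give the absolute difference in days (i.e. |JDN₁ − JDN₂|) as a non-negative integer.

20553

First date → JDN 2446997; second date → JDN 2426444.
The interval is |2446997 − 2426444| = 20553 days.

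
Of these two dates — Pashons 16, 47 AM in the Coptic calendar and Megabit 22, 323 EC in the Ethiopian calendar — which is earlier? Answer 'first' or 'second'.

second

Converting both to JDN: 1842086 vs 1842032; the smaller is the second.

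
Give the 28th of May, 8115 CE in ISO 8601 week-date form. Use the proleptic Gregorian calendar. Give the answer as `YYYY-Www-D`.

The weekday is Tuesday (ISO weekday 2).
That Tuesday belongs to ISO week 22 of ISO year 8115.

8115-W22-2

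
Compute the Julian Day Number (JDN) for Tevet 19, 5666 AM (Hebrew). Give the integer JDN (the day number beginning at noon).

2417227

In the Gregorian calendar the same day is 16 January 1906.
JDN 2400001 is 17 November 1858 CE (Gregorian), MJD 0; the target day is +17226 days from there, so JDN = 2417227.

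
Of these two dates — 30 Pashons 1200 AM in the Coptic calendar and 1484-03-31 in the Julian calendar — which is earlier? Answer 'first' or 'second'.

First date → JDN 2263234; second date → JDN 2263179.
JDN 2263179 < JDN 2263234, so the second date is earlier.

second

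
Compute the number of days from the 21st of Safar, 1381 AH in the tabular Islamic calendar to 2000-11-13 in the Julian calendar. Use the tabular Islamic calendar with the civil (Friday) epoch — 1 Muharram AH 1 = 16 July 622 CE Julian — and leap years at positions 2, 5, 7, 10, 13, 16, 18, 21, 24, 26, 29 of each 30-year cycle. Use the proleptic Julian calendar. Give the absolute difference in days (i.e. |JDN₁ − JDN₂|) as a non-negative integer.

14359

First date → JDN 2437516; second date → JDN 2451875.
The interval is |2437516 − 2451875| = 14359 days.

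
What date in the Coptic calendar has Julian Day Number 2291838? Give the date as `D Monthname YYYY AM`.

JDN 2291838 is 27 September 1562 in the proleptic Gregorian calendar.
In the Coptic calendar that day is 20 Thout 1279 AM.

20 Thout 1279 AM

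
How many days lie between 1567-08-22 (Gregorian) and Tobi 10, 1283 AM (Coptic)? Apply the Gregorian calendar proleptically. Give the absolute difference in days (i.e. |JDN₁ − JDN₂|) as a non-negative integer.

JDN of the first date = 2293628.
JDN of the second date = 2293409.
|2293409 − 2293628| = 219.

219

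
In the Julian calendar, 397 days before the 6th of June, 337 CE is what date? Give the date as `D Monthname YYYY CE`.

The starting date is JDN 1844304; 1844304 − 397 = 1843907.
JDN 1843907 corresponds to 5 May 336 CE.

5 May 336 CE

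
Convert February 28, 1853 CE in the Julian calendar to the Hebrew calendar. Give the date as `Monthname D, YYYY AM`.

Julian Day Number of the source date = 2397925.
Converting JDN 2397925 to the Hebrew calendar gives 2 Adar II 5613 AM.

Adar II 2, 5613 AM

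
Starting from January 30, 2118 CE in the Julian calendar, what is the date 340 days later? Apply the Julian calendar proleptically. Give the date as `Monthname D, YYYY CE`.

The starting date is JDN 2494687; 2494687 + 340 = 2495027.
JDN 2495027 corresponds to January 5, 2119 CE.

January 5, 2119 CE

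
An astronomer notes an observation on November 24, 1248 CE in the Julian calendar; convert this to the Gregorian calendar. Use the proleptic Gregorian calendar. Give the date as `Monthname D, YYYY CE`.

December 1, 1248 CE

At this point the Julian calendar is 7 days behind the Gregorian.
24 November 1248 Julian + 7 days → 1 December 1248 Gregorian.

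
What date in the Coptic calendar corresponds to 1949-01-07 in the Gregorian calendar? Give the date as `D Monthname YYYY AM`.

29 Koiak 1665 AM

Julian Day Number of the source date = 2432924.
Converting JDN 2432924 to the Coptic calendar gives 29 Koiak 1665 AM.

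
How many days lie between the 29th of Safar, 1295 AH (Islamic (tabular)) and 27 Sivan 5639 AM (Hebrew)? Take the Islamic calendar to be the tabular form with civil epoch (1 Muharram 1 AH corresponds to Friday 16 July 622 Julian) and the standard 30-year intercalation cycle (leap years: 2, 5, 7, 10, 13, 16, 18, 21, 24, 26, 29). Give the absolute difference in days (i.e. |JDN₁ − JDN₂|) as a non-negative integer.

First date → JDN 2407048; second date → JDN 2407519.
The interval is |2407048 − 2407519| = 471 days.

471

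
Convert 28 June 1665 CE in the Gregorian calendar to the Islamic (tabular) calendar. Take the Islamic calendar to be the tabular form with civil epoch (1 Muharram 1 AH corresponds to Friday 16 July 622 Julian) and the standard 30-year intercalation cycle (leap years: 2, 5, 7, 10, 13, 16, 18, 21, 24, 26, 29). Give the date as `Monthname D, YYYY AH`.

Dhu al-Hijjah 14, 1075 AH

Julian Day Number of the source date = 2329368.
Converting JDN 2329368 to the tabular Islamic calendar gives 14 Dhu al-Hijjah 1075 AH.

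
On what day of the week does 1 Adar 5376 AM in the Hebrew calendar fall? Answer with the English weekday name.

Equivalently 19 February 1616 Gregorian, JDN 2311341.
Since JDN mod 7 = 4 (0 = Monday), the day is Friday.

Friday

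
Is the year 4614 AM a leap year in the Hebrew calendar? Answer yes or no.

no

Hebrew year 4614 is year 16 of its 19-year Metonic cycle; leap years are at positions 3, 6, 8, 11, 14, 17, 19, so it is a common year (12 months).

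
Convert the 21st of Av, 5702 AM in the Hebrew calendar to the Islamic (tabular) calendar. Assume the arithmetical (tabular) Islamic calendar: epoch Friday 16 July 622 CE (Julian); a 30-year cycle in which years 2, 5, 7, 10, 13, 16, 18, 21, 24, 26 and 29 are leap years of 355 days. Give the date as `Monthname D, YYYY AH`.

Both dates share Julian Day Number 2430576; in the tabular Islamic calendar that is 21 Rajab 1361 AH.

Rajab 21, 1361 AH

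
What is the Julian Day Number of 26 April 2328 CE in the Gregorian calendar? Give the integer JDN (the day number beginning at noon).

JDN 2451545 is 1 January 2000 CE (Gregorian); the target day is +119915 days from there, so JDN = 2571460.

2571460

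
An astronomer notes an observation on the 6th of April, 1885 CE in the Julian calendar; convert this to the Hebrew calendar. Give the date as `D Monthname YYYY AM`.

3 Iyar 5645 AM

Julian Day Number of the source date = 2409650.
Converting JDN 2409650 to the Hebrew calendar gives 3 Iyar 5645 AM.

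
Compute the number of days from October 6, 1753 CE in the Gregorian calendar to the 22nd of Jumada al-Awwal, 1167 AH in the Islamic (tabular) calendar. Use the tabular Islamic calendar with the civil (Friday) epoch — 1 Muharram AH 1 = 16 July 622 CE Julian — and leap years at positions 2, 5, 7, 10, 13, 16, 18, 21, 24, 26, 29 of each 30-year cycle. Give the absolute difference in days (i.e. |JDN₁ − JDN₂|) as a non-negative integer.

162

JDN of the first date = 2361609.
JDN of the second date = 2361771.
|2361771 − 2361609| = 162.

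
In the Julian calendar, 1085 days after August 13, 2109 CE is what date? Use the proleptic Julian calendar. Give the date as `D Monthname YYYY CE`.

2 August 2112 CE

Counting 1085 days forward from JDN 2491595 reaches JDN 2492680, which is 2 August 2112 CE.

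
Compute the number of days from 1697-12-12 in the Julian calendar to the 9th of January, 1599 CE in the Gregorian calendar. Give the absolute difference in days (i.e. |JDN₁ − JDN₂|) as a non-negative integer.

JDN of the first date = 2341233.
JDN of the second date = 2305091.
|2305091 − 2341233| = 36142.

36142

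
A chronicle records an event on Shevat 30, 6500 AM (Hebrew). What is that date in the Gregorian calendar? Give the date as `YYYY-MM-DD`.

2740-02-20

Both dates share Julian Day Number 2721874; in the Gregorian calendar that is 20 February 2740 CE.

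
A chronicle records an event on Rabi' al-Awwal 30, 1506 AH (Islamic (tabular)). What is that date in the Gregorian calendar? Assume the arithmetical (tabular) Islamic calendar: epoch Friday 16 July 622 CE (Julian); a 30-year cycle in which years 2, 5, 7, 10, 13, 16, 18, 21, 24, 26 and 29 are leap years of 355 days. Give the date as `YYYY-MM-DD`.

2082-12-21

Julian Day Number of the source date = 2481850.
Converting JDN 2481850 to the Gregorian calendar gives 21 December 2082 CE.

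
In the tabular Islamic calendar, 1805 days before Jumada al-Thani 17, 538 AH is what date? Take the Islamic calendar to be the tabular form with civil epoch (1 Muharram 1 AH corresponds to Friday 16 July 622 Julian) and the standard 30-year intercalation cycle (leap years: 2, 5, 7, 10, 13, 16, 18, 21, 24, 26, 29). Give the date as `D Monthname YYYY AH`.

JDN of Jumada al-Thani 17, 538 AH = 2138899.
2138899 − 1805 = 2137094.
JDN 2137094 in the tabular Islamic calendar is 14 Jumada al-Awwal 533 AH.

14 Jumada al-Awwal 533 AH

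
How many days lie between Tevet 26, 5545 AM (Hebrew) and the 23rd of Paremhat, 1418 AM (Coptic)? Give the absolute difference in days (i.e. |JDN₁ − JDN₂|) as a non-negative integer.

30235

JDN of the first date = 2373026.
JDN of the second date = 2342791.
|2342791 − 2373026| = 30235.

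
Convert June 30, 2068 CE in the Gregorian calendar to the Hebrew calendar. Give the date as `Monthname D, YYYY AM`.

Both dates share Julian Day Number 2476563; in the Hebrew calendar that is 30 Sivan 5828 AM.

Sivan 30, 5828 AM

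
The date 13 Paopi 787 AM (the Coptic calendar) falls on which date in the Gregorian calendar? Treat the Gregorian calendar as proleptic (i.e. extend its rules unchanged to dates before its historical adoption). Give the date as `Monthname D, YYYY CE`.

October 16, 1070 CE

Both dates share Julian Day Number 2112158; in the Gregorian calendar that is 16 October 1070 CE.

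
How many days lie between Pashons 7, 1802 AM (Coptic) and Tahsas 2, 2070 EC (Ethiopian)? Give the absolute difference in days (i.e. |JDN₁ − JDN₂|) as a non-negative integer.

JDN of the first date = 2483091.
JDN of the second date = 2480014.
|2480014 − 2483091| = 3077.

3077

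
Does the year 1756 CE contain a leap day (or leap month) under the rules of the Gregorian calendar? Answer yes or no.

yes

1756 is divisible by 4 and not by 100, so it is a leap year.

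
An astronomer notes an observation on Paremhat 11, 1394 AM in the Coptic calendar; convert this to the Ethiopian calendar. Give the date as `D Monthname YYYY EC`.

11 Megabit 1670 EC

Both dates share Julian Day Number 2334013; in the Ethiopian calendar that is 11 Megabit 1670 EC.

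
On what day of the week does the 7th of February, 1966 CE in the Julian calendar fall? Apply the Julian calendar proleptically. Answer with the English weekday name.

Equivalently 20 February 1966 Gregorian, JDN 2439177.
JDN 2439177 mod 7 = 6, and JDN 0 was a Monday, so this is a Sunday.

Sunday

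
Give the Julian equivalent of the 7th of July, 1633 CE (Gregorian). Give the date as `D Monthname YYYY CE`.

27 June 1633 CE

For dates in this range the Gregorian date is 10 days ahead of the Julian.
7 July 1633 Gregorian − 10 days → 27 June 1633 Julian.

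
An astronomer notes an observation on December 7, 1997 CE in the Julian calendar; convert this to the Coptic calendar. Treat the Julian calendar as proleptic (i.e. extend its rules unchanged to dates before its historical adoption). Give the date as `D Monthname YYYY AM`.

Both dates share Julian Day Number 2450803; in the Coptic calendar that is 11 Koiak 1714 AM.

11 Koiak 1714 AM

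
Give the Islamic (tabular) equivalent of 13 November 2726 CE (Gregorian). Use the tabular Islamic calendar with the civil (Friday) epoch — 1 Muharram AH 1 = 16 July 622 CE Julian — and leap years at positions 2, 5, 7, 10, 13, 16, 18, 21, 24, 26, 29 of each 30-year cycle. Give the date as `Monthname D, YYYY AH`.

Both dates share Julian Day Number 2717027; in the tabular Islamic calendar that is 26 Dhu al-Qa'dah 2169 AH.

Dhu al-Qa'dah 26, 2169 AH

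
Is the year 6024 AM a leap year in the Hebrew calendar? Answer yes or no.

no

Hebrew year 6024 is year 1 of its 19-year Metonic cycle; leap years are at positions 3, 6, 8, 11, 14, 17, 19, so it is a common year (12 months).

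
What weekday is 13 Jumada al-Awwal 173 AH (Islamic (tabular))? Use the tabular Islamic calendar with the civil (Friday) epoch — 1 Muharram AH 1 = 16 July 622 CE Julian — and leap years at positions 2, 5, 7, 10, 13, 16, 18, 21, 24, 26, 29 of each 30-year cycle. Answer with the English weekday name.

Thursday

This is JDN 2009521 (12 October 789 Gregorian).
Since JDN mod 7 = 3 (0 = Monday), the day is Thursday.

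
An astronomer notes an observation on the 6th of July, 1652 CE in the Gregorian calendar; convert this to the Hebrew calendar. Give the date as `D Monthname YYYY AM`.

Both dates share Julian Day Number 2324628; in the Hebrew calendar that is 1 Av 5412 AM.

1 Av 5412 AM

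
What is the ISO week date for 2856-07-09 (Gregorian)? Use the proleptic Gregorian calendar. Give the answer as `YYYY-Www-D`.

2856-W27-7

The weekday is Sunday (ISO weekday 7).
That Sunday belongs to ISO week 27 of ISO year 2856.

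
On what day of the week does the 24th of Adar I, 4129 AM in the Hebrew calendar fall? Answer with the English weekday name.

Wednesday

This is JDN 1855884 (19 February 369 Gregorian).
JDN 1855884 mod 7 = 2, and JDN 0 was a Monday, so this is a Wednesday.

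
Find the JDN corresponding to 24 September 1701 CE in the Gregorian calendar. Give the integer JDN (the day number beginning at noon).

JDN 2451545 is 1 January 2000 CE (Gregorian); the target day is −108941 days from there, so JDN = 2342604.

2342604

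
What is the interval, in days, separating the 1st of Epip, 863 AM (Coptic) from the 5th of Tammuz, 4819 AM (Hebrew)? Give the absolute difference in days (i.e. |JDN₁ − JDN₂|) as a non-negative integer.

JDN of the first date = 2140175.
JDN of the second date = 2108027.
|2108027 − 2140175| = 32148.

32148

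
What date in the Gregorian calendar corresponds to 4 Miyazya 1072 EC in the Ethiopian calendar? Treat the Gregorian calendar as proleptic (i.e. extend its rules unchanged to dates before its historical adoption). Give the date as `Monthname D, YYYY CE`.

April 5, 1080 CE

Both dates share Julian Day Number 2115617; in the Gregorian calendar that is 5 April 1080 CE.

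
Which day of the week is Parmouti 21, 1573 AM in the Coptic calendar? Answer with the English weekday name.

Tuesday

Equivalently 28 April 1857 Gregorian, JDN 2399433.
Since JDN mod 7 = 1 (0 = Monday), the day is Tuesday.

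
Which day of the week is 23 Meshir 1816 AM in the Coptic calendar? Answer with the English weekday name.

Wednesday

This is JDN 2488131 (3 March 2100 Gregorian).
JDN 2488131 mod 7 = 2, and JDN 0 was a Monday, so this is a Wednesday.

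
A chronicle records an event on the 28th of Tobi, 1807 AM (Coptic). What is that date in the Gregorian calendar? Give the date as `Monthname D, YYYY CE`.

February 5, 2091 CE

Julian Day Number of the source date = 2484818.
Converting JDN 2484818 to the Gregorian calendar gives 5 February 2091 CE.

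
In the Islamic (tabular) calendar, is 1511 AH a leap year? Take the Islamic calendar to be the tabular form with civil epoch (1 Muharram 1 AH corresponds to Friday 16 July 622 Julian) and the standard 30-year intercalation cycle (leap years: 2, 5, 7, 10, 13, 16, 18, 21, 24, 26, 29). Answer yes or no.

Year 1511 AH is year 11 of its 30-year cycle; leap positions are 2, 5, 7, 10, 13, 16, 18, 21, 24, 26, 29, so it is a common year (354 days).

no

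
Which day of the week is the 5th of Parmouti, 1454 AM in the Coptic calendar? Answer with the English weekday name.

Equivalently 11 April 1738 Gregorian, JDN 2355952.
Since JDN mod 7 = 4 (0 = Monday), the day is Friday.

Friday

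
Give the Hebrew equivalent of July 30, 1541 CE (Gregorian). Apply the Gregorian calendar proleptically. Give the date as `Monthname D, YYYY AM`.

Julian Day Number of the source date = 2284109.
Converting JDN 2284109 to the Hebrew calendar gives 25 Tammuz 5301 AM.

Tammuz 25, 5301 AM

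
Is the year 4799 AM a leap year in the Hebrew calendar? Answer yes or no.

Hebrew year 4799 is year 11 of its 19-year Metonic cycle; leap years are at positions 3, 6, 8, 11, 14, 17, 19, so it is a leap year (13 months).

yes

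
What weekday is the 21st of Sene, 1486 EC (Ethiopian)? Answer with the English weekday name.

This is JDN 2266907 (24 June 1494 Gregorian).
JDN 2266907 mod 7 = 6, and JDN 0 was a Monday, so this is a Sunday.

Sunday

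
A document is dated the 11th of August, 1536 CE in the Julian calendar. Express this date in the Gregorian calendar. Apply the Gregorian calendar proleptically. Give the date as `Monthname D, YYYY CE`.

At this point the Julian calendar is 10 days behind the Gregorian.
11 August 1536 Julian + 10 days → 21 August 1536 Gregorian.

August 21, 1536 CE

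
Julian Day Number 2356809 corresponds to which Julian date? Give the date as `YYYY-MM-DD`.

1740-08-04

JDN 2356809 is 15 August 1740 in the Gregorian calendar.
In the Julian calendar that day is 1740-08-04.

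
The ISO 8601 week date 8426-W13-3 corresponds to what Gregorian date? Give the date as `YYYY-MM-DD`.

8426-03-25

ISO week 1 of 8426 is the week containing the first Thursday of 8426.
Week 13, day 3 (Wednesday) lands on 8426-03-25.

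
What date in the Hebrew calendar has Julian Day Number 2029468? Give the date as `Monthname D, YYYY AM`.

The proleptic Gregorian equivalent of JDN 2029468 is 23 May 844.
In the Hebrew calendar that day is Iyar 28, 4604 AM.

Iyar 28, 4604 AM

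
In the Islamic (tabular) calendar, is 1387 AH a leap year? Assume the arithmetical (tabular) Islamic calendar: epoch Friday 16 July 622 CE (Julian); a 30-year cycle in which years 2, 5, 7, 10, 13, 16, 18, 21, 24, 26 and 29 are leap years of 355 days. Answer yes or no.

Year 1387 AH is year 7 of its 30-year cycle; leap positions are 2, 5, 7, 10, 13, 16, 18, 21, 24, 26, 29, so it is a leap year (355 days).

yes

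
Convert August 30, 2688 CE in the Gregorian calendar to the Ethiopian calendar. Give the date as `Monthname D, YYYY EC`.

Nehase 19, 2680 EC

Both dates share Julian Day Number 2703074; in the Ethiopian calendar that is 19 Nehase 2680 EC.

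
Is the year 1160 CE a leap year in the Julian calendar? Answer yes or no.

yes

1160 mod 4 = 0, so it is a leap year in the Julian calendar.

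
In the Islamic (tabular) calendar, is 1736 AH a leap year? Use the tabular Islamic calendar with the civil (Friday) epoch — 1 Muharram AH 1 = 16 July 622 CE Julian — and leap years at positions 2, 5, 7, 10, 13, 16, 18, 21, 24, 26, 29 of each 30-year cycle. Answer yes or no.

Year 1736 AH is year 26 of its 30-year cycle; leap positions are 2, 5, 7, 10, 13, 16, 18, 21, 24, 26, 29, so it is a leap year (355 days).

yes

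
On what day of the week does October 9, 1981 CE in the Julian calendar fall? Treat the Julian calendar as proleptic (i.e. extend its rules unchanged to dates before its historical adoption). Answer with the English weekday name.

Thursday

In the Gregorian calendar this is 22 October 1981 (JDN 2444900).
2444900 ≡ 3 (mod 7); counting from Monday = 0 gives Thursday.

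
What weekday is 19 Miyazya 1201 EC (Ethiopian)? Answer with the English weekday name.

Tuesday

Equivalently 21 April 1209 Gregorian, JDN 2162749.
Since JDN mod 7 = 1 (0 = Monday), the day is Tuesday.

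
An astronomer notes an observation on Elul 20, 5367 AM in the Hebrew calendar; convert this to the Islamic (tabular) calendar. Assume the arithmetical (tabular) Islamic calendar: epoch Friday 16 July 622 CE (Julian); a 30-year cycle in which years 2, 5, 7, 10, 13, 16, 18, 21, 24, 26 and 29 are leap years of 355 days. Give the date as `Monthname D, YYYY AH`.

The source date corresponds to 12 September 1607 in the Gregorian calendar (JDN 2308259).
That day falls on 20 Jumada al-Awwal 1016 AH in the tabular Islamic calendar.

Jumada al-Awwal 20, 1016 AH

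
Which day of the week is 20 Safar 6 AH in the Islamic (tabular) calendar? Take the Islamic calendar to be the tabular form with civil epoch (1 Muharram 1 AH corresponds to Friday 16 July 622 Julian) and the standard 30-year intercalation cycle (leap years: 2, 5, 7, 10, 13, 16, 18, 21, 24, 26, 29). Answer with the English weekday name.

This is JDN 1950261 (14 July 627 Gregorian).
1950261 ≡ 5 (mod 7); counting from Monday = 0 gives Saturday.

Saturday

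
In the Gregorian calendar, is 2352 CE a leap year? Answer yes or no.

yes

2352 is divisible by 4 and not by 100, so it is a leap year.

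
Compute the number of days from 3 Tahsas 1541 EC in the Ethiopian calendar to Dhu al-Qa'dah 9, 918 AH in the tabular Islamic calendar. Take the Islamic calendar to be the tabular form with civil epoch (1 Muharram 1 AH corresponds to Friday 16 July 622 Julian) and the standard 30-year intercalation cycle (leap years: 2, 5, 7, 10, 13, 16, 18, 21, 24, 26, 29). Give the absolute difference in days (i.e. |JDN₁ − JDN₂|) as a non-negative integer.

First date → JDN 2286798; second date → JDN 2273697.
The interval is |2286798 − 2273697| = 13101 days.

13101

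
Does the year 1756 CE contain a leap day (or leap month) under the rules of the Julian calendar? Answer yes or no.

yes

1756 mod 4 = 0, so it is a leap year in the Julian calendar.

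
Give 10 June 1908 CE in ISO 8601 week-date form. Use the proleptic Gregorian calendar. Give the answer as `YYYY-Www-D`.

The weekday is Wednesday (ISO weekday 3).
That Wednesday belongs to ISO week 24 of ISO year 1908.

1908-W24-3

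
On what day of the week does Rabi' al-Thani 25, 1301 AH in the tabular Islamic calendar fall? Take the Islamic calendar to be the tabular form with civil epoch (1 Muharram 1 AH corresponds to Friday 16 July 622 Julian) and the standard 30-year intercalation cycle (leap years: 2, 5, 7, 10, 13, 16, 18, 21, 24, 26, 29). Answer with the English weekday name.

Saturday

In the Gregorian calendar this is 23 February 1884 (JDN 2409230).
JDN 2409230 mod 7 = 5, and JDN 0 was a Monday, so this is a Saturday.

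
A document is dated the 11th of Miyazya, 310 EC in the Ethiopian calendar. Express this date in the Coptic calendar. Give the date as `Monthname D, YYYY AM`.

Parmouti 11, 34 AM

Both dates share Julian Day Number 1837303; in the Coptic calendar that is 11 Parmouti 34 AM.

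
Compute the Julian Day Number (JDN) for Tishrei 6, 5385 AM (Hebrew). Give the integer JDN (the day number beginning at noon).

2314476

In the Gregorian calendar the same day is 19 September 1624.
JDN 2299161 is 15 October 1582 CE (Gregorian); the target day is +15315 days from there, so JDN = 2314476.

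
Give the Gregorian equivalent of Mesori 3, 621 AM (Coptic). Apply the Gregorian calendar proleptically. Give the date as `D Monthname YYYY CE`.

Julian Day Number of the source date = 2051817.
Converting JDN 2051817 to the Gregorian calendar gives 1 August 905 CE.

1 August 905 CE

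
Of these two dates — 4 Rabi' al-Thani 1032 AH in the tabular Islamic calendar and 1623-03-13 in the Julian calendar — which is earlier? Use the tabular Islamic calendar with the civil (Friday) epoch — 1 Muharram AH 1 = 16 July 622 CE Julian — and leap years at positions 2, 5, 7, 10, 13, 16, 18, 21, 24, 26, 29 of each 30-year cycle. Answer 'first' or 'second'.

first

First date → JDN 2313884; second date → JDN 2313930.
JDN 2313884 < JDN 2313930, so the first date is earlier.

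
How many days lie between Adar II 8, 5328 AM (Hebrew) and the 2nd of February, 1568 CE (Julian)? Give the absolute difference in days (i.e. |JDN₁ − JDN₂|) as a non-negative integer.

First date → JDN 2293837; second date → JDN 2293802.
The interval is |2293837 − 2293802| = 35 days.

35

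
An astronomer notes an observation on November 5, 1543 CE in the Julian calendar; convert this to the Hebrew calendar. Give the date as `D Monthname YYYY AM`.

Both dates share Julian Day Number 2284947; in the Hebrew calendar that is 8 Kislev 5304 AM.

8 Kislev 5304 AM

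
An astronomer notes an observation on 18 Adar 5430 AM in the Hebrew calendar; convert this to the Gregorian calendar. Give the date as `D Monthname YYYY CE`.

10 March 1670 CE

Both dates share Julian Day Number 2331084; in the Gregorian calendar that is 10 March 1670 CE.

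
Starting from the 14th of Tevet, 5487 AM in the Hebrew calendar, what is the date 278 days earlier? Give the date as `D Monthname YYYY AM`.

JDN of the 14th of Tevet, 5487 AM = 2351840.
2351840 − 278 = 2351562.
JDN 2351562 in the Hebrew calendar is 3 Nisan 5486 AM.

3 Nisan 5486 AM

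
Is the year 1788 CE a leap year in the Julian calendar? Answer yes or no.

yes

1788 mod 4 = 0, so it is a leap year in the Julian calendar.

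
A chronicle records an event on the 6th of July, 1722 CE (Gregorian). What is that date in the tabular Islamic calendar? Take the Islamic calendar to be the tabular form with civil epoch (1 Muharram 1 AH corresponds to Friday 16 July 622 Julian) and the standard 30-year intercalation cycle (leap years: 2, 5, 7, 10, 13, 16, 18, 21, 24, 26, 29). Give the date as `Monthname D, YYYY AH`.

Julian Day Number of the source date = 2350194.
Converting JDN 2350194 to the tabular Islamic calendar gives 22 Ramadan 1134 AH.

Ramadan 22, 1134 AH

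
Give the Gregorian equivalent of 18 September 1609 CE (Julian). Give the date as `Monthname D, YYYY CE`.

For dates in this range the Gregorian date is 10 days ahead of the Julian.
18 September 1609 Julian + 10 days → 28 September 1609 Gregorian.

September 28, 1609 CE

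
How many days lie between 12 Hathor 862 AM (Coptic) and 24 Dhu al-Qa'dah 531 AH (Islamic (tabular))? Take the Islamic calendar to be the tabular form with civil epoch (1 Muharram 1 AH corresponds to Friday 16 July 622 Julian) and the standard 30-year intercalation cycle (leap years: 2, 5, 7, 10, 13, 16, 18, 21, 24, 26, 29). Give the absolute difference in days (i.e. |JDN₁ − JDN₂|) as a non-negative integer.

3009

First date → JDN 2139581; second date → JDN 2136572.
The interval is |2139581 − 2136572| = 3009 days.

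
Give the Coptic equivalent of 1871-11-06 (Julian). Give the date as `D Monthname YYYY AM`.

9 Hathor 1588 AM

Both dates share Julian Day Number 2404750; in the Coptic calendar that is 9 Hathor 1588 AM.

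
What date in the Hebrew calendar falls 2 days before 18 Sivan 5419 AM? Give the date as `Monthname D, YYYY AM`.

Sivan 16, 5419 AM

JDN of 18 Sivan 5419 AM = 2327157.
2327157 − 2 = 2327155.
JDN 2327155 in the Hebrew calendar is Sivan 16, 5419 AM.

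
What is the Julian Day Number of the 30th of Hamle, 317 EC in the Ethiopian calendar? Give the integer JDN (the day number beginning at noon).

1839969

Equivalently 25 July 325 (proleptic Gregorian).
JDN 2400001 is 17 November 1858 CE (Gregorian), MJD 0; the target day is −560032 days from there, so JDN = 1839969.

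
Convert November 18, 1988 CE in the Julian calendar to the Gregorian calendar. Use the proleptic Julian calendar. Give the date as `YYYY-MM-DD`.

At this point the Julian calendar is 13 days behind the Gregorian.
18 November 1988 Julian + 13 days → 1 December 1988 Gregorian.

1988-12-01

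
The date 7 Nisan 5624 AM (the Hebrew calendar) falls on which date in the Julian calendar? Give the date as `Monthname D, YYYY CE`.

Julian Day Number of the source date = 2401975.
Converting JDN 2401975 to the Julian calendar gives 1 April 1864 CE.

April 1, 1864 CE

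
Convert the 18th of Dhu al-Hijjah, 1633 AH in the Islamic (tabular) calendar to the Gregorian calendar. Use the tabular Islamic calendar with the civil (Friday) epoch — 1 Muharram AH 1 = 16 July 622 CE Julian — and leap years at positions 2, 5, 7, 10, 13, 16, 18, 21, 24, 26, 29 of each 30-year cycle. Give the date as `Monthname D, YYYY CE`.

Julian Day Number of the source date = 2527108.
Converting JDN 2527108 to the Gregorian calendar gives 20 November 2206 CE.

November 20, 2206 CE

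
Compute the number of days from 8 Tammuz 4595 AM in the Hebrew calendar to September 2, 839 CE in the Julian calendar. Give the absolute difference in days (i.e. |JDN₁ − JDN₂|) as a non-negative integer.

1547

JDN of the first date = 2026200.
JDN of the second date = 2027747.
|2027747 − 2026200| = 1547.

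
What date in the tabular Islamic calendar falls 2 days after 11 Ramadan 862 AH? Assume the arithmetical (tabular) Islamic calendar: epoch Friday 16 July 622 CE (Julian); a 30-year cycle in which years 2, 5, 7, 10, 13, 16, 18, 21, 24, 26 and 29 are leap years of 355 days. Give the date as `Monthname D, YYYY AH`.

Ramadan 13, 862 AH

JDN of 11 Ramadan 862 AH = 2253796.
2253796 + 2 = 2253798.
JDN 2253798 in the tabular Islamic calendar is Ramadan 13, 862 AH.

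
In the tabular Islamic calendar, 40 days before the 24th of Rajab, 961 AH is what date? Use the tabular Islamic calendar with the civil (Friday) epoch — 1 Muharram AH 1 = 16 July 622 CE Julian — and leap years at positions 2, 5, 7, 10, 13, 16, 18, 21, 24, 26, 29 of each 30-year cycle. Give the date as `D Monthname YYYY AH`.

13 Jumada al-Thani 961 AH

The starting date is JDN 2288832; 2288832 − 40 = 2288792.
JDN 2288792 corresponds to 13 Jumada al-Thani 961 AH.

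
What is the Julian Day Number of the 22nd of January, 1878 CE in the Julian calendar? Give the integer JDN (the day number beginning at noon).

In the Gregorian calendar the same day is 3 February 1878.
JDN 2451545 is 1 January 2000 CE (Gregorian); the target day is −44526 days from there, so JDN = 2407019.

2407019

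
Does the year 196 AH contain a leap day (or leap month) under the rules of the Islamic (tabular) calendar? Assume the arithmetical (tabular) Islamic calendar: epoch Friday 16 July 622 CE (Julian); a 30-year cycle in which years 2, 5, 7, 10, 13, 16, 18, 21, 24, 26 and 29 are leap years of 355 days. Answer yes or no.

Year 196 AH is year 16 of its 30-year cycle; leap positions are 2, 5, 7, 10, 13, 16, 18, 21, 24, 26, 29, so it is a leap year (355 days).

yes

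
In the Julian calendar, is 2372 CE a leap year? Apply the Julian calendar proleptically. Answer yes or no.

2372 mod 4 = 0, so it is a leap year in the Julian calendar.

yes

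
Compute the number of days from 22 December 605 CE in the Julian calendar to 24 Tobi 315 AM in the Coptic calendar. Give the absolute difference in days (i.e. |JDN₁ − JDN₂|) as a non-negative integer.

JDN of the first date = 1942390.
JDN of the second date = 1939861.
|1939861 − 1942390| = 2529.

2529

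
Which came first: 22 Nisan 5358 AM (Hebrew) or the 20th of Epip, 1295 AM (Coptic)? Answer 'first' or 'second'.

First date → JDN 2304835; second date → JDN 2297982.
JDN 2297982 < JDN 2304835, so the second date is earlier.

second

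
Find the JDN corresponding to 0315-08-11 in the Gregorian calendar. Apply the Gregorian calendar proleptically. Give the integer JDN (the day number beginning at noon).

JDN 2299161 is 15 October 1582 CE (Gregorian); the target day is −462828 days from there, so JDN = 1836333.

1836333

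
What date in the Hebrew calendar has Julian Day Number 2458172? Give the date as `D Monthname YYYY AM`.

JDN 2458172 is 22 February 2018 in the Gregorian calendar.
In the Hebrew calendar that day is 7 Adar 5778 AM.

7 Adar 5778 AM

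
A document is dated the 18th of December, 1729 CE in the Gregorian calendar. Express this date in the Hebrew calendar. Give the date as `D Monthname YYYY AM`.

Julian Day Number of the source date = 2352916.
Converting JDN 2352916 to the Hebrew calendar gives 27 Kislev 5490 AM.

27 Kislev 5490 AM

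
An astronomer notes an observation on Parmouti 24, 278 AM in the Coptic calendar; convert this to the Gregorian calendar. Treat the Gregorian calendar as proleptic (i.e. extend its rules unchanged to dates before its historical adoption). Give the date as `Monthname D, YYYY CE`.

April 21, 562 CE

Both dates share Julian Day Number 1926437; in the Gregorian calendar that is 21 April 562 CE.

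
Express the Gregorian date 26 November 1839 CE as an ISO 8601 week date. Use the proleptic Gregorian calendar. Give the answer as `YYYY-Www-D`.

1839-W48-2

The weekday is Tuesday (ISO weekday 2).
That Tuesday belongs to ISO week 48 of ISO year 1839.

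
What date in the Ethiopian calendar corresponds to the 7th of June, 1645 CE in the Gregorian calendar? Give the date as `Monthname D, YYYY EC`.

Sene 3, 1637 EC

Both dates share Julian Day Number 2322042; in the Ethiopian calendar that is 3 Sene 1637 EC.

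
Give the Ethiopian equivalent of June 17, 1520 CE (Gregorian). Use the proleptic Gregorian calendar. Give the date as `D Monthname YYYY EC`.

Julian Day Number of the source date = 2276396.
Converting JDN 2276396 to the Ethiopian calendar gives 13 Sene 1512 EC.

13 Sene 1512 EC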